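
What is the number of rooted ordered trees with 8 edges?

Rooted ordered trees with n edges are counted by C_n; here n = 8.
C_8 = C(16,8)/9 = 12870/9 = 1430.

1430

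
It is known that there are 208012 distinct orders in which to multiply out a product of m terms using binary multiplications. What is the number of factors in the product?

Parenthesizations of m factors are counted by C_{m−1}; 208012 = C_12.
So the index is 12, and the number of factors is 12 + 1 = 13.

13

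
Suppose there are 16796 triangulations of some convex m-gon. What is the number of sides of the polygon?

12

Triangulations of a convex m-gon are counted by C_{m−2}, and C_10 = 16796.
So m − 2 = 10, giving m = 12 sides.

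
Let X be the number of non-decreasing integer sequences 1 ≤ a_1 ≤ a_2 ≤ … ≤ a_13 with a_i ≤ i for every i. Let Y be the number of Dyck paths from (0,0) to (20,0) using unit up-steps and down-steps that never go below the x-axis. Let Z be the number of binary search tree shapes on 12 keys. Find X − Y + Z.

Such sub-staircase sequences of length n are counted by C_n; here n = 13. So X = C_13 = 742900.
Dyck paths of semilength n (length 2n) are counted by C_n; here n = 10. So Y = C_10 = 16796.
Rooted binary trees with 12 nodes (each child slot possibly empty) number C_12. So Z = C_12 = 208012.
X − Y + Z = 742900 − 16796 + 208012 = 934116.

934116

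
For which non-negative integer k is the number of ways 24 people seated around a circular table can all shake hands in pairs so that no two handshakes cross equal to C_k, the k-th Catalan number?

Non-crossing handshake pairings of 2n people are counted by C_n; 24 people gives n = 12.

12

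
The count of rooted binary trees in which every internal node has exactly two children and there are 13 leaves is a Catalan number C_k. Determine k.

A full binary tree with L leaves has L−1 internal nodes and is counted by C_{L−1}; L = 13 gives C_12.

12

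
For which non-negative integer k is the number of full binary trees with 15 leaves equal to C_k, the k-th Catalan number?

A full binary tree with L leaves has L−1 internal nodes and is counted by C_{L−1}; L = 15 gives C_14.

14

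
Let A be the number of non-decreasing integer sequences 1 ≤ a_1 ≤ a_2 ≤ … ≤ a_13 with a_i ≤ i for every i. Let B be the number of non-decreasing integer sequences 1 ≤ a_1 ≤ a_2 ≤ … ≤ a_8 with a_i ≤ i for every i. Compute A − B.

741470

Such sub-staircase sequences of length n are counted by C_n; here n = 13. So A = C_13 = 742900.
Such sub-staircase sequences of length n are counted by C_n; here n = 8. So B = C_8 = 1430.
A − B = 742900 − 1430 = 741470.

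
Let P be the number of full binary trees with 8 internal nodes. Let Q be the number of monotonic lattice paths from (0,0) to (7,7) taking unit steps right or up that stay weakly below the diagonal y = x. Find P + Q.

The number of full binary trees on 8 internal nodes is the Catalan number C_8. So P = C_8 = 1430.
Monotone paths in an n×n grid that stay weakly below the diagonal are counted by C_n; here n = 7. So Q = C_7 = 429.
P + Q = 1430 + 429 = 1859.

1859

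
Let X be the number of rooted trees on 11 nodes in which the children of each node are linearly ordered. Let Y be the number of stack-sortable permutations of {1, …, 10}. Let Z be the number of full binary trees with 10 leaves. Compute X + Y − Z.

28730

A rooted plane tree on 11 nodes has 10 edges, and such trees are counted by C_10. So X = C_10 = 16796.
By Knuth's characterisation, the stack-sortable permutations of length 10 are the 231-avoiders, numbering C_10. So Y = C_10 = 16796.
Full binary trees with 10 leaves have 10−1 = 9 internal nodes, so there are C_9 of them. So Z = C_9 = 4862.
X + Y − Z = 16796 + 16796 − 4862 = 28730.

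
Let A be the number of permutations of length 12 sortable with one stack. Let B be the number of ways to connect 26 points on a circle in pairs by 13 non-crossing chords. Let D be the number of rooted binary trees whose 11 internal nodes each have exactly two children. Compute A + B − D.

By Knuth's characterisation, the stack-sortable permutations of length 12 are the 231-avoiders, numbering C_12. So A = C_12 = 208012.
Pairing 26 circle points by 13 non-crossing chords gives C_13 matchings. So B = C_13 = 742900.
The number of full binary trees on 11 internal nodes is the Catalan number C_11. So D = C_11 = 58786.
A + B − D = 208012 + 742900 − 58786 = 892126.

892126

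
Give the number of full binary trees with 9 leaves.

1430

A full binary tree with L leaves has L−1 internal nodes and is counted by C_{L−1}; L = 9 gives C_8.
C_8 = C(16,8)/9 = 12870/9 = 1430.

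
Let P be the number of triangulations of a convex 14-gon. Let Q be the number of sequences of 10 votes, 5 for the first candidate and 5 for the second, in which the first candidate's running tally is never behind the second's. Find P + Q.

A convex 14-gon is triangulated into 12 triangles, and the number of such triangulations is the Catalan number C_{14−2} = C_12. So P = C_12 = 208012.
Ballot sequences with n votes each where one side never trails are Dyck words, counted by C_n; here n = 5. So Q = C_5 = 42.
P + Q = 208012 + 42 = 208054.

208054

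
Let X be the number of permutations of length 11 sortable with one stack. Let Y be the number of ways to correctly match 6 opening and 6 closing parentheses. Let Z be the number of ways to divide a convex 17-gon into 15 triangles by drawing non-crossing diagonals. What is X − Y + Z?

By Knuth's characterisation, the stack-sortable permutations of length 11 are the 231-avoiders, numbering C_11. So X = C_11 = 58786.
Balanced strings of n pairs of brackets are counted by C_n; here n = 6. So Y = C_6 = 132.
The number of triangulations of a 17-gon is the Catalan number C_15 (index = sides − 2). So Z = C_15 = 9694845.
X − Y + Z = 58786 − 132 + 9694845 = 9753499.

9753499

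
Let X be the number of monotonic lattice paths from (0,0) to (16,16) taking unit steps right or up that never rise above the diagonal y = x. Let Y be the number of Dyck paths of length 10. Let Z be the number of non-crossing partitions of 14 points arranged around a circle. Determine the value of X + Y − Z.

Monotone paths in an n×n grid that stay weakly below the diagonal are counted by C_n; here n = 16. So X = C_16 = 35357670.
A Dyck path with 5 up-steps and 5 down-steps has semilength 5, so there are C_5 of them. So Y = C_5 = 42.
The non-crossing partitions of [14] form a lattice of size C_14. So Z = C_14 = 2674440.
X + Y − Z = 35357670 + 42 − 2674440 = 32683272.

32683272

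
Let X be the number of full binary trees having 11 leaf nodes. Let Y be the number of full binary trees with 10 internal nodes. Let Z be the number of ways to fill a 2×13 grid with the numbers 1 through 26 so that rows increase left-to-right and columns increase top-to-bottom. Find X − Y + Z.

Full binary trees with 11 leaves have 11−1 = 10 internal nodes, so there are C_10 of them. So X = C_10 = 16796.
Full binary trees with n internal nodes are counted by C_n; here n = 10. So Y = C_10 = 16796.
By the hook-length formula (or a Dyck-path bijection), SYT of shape 2×13 number C_13. So Z = C_13 = 742900.
X − Y + Z = 16796 − 16796 + 742900 = 742900.

742900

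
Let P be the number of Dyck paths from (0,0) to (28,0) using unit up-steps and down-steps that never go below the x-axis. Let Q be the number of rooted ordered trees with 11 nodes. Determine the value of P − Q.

Paths of 14 up- and 14 down-steps that never dip below the axis are Dyck paths; their count is C_14. So P = C_14 = 2674440.
Rooted ordered (plane) trees on m nodes have m−1 edges and are counted by C_{m−1}; m = 11 gives C_10. So Q = C_10 = 16796.
P − Q = 2674440 − 16796 = 2657644.

2657644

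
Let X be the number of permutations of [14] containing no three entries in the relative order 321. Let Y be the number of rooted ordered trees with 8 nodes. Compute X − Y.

Permutations of [n] avoiding any single length-3 pattern are counted by C_n; here n = 14. So X = C_14 = 2674440.
A rooted plane tree on 8 nodes has 7 edges, and such trees are counted by C_7. So Y = C_7 = 429.
X − Y = 2674440 − 429 = 2674011.

2674011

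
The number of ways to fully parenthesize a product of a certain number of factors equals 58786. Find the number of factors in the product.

Parenthesizations of m factors are counted by C_{m−1}. Since C_11 = 58786, the index is 11.
So the index is 11, and the number of factors is 11 + 1 = 12.

12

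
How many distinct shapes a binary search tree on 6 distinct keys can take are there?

Rooted binary trees with 6 nodes (each child slot possibly empty) number C_6.
C_6 = C_5 · 2(2·5+1)/(5+2) = 42 · 22/7 = 132.

132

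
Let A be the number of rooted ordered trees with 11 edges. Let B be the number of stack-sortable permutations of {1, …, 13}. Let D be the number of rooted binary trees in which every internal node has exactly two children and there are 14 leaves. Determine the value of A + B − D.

58786

A rooted plane tree with 11 edges has 12 nodes, and the count is C_11. So A = C_11 = 58786.
Stack-sortable permutations are exactly the 231-avoiding ones, counted by C_n; here n = 13. So B = C_13 = 742900.
A full binary tree with L leaves has L−1 internal nodes and is counted by C_{L−1}; L = 14 gives C_13. So D = C_13 = 742900.
A + B − D = 58786 + 742900 − 742900 = 58786.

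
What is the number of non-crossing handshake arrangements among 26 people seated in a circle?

Non-crossing handshake pairings of 2n people are counted by C_n; 26 people gives n = 13.
C_13 = C(26,13)/14 = 10400600/14 = 742900.

742900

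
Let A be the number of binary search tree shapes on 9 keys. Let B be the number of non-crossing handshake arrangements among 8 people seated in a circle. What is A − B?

4848

Binary trees (left/right distinguished) on n nodes are counted by C_n; here n = 9. So A = C_9 = 4862.
With 8 = 2·4 people, non-crossing handshake pairings are non-crossing perfect matchings on a circle, counted by C_4. So B = C_4 = 14.
A − B = 4862 − 14 = 4848.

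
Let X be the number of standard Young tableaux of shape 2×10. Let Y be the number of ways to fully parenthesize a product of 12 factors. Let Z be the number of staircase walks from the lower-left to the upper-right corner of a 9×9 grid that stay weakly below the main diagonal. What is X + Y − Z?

By the hook-length formula (or a Dyck-path bijection), SYT of shape 2×10 number C_10. So X = C_10 = 16796.
Ways to associate a product of 12 factors correspond to binary trees on 12 leaves, so the count is C_11. So Y = C_11 = 58786.
Sub-diagonal monotone paths from (0,0) to (9,9) biject with Dyck paths of semilength 9, giving C_9. So Z = C_9 = 4862.
X + Y − Z = 16796 + 58786 − 4862 = 70720.

70720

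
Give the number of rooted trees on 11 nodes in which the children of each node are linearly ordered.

16796

Rooted ordered (plane) trees on m nodes have m−1 edges and are counted by C_{m−1}; m = 11 gives C_10.
C_10 = C_9 · 2(2·9+1)/(9+2) = 4862 · 38/11 = 16796.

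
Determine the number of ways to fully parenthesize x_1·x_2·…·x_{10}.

4862

Bracketing 10 factors into binary products is counted by C_{10−1} = C_9.
C_9 = C_8 · 2(2·8+1)/(8+2) = 1430 · 34/10 = 4862.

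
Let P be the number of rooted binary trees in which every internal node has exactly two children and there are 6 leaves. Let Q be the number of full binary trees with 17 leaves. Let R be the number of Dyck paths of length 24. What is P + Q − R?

A full binary tree with L leaves has L−1 internal nodes and is counted by C_{L−1}; L = 6 gives C_5. So P = C_5 = 42.
Full binary trees with 17 leaves have 17−1 = 16 internal nodes, so there are C_16 of them. So Q = C_16 = 35357670.
Dyck paths of semilength n (length 2n) are counted by C_n; here n = 12. So R = C_12 = 208012.
P + Q − R = 42 + 35357670 − 208012 = 35149700.

35149700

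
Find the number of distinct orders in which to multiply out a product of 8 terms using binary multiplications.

429

Ways to associate a product of 8 factors correspond to binary trees on 8 leaves, so the count is C_7.
C_7 = C_6 · 2(2·6+1)/(6+2) = 132 · 26/8 = 429.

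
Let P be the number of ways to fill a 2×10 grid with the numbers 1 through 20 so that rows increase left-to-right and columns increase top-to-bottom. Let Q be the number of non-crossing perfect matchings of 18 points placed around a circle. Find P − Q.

11934

Standard Young tableaux of shape 2×n are counted by C_n; here n = 10. So P = C_10 = 16796.
Pairing 18 circle points by 9 non-crossing chords gives C_9 matchings. So Q = C_9 = 4862.
P − Q = 16796 − 4862 = 11934.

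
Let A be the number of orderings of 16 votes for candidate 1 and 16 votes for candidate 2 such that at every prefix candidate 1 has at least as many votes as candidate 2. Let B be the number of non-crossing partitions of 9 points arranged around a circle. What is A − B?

35352808

Reading a vote for the leader as '(' and for the other as ')' turns such a sequence into a balanced string of 16 pairs, so the count is C_16. So A = C_16 = 35357670.
The non-crossing partitions of [9] form a lattice of size C_9. So B = C_9 = 4862.
A − B = 35357670 − 4862 = 35352808.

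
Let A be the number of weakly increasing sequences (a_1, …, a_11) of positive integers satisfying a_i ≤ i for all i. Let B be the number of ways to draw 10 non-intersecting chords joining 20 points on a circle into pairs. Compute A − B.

41990

Weakly increasing sequences with a_i ≤ i biject with Dyck paths of semilength 11, so there are C_11. So A = C_11 = 58786.
Non-crossing perfect matchings of 2n points on a circle are counted by C_n; with 20 points, n = 10. So B = C_10 = 16796.
A − B = 58786 − 16796 = 41990.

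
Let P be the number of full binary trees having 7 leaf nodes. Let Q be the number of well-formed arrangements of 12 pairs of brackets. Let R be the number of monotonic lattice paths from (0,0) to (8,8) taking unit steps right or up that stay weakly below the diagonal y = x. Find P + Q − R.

206714

Full binary trees with 7 leaves have 7−1 = 6 internal nodes, so there are C_6 of them. So P = C_6 = 132.
With 12 pairs the number of balanced bracket strings is the Catalan number C_12. So Q = C_12 = 208012.
Monotone paths in an n×n grid that stay weakly below the diagonal are counted by C_n; here n = 8. So R = C_8 = 1430.
P + Q − R = 132 + 208012 − 1430 = 206714.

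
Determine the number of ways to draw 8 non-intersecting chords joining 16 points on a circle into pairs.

Non-crossing perfect matchings of 2n points on a circle are counted by C_n; with 16 points, n = 8.
C_8 = C(16,8)/9 = 12870/9 = 1430.

1430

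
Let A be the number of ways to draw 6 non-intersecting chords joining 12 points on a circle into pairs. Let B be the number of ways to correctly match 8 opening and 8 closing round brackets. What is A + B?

1562

Pairing 12 circle points by 6 non-crossing chords gives C_6 matchings. So A = C_6 = 132.
A balanced arrangement of 8 bracket pairs is a Dyck word of semilength 8, so the count is C_8. So B = C_8 = 1430.
A + B = 132 + 1430 = 1562.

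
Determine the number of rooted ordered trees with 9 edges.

A rooted plane tree with 9 edges has 10 nodes, and the count is C_9.
C_9 = C(18,9)/10 = 48620/10 = 4862.

4862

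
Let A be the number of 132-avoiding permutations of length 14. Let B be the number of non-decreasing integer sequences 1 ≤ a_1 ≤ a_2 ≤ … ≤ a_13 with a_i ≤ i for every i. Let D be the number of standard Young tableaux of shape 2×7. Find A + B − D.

3416911

Permutations of [n] avoiding any single length-3 pattern are counted by C_n; here n = 14. So A = C_14 = 2674440.
Such sub-staircase sequences of length n are counted by C_n; here n = 13. So B = C_13 = 742900.
By the hook-length formula (or a Dyck-path bijection), SYT of shape 2×7 number C_7. So D = C_7 = 429.
A + B − D = 2674440 + 742900 − 429 = 3416911.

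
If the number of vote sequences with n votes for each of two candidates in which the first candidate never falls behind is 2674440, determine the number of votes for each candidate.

14

Such ballot sequences with n votes each are counted by C_n, and C_14 = 2674440.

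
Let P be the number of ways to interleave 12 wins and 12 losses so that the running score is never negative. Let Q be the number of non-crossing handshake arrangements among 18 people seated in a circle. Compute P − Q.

Ballot sequences with n votes each where one side never trails are Dyck words, counted by C_n; here n = 12. So P = C_12 = 208012.
Non-crossing handshake pairings of 2n people are counted by C_n; 18 people gives n = 9. So Q = C_9 = 4862.
P − Q = 208012 − 4862 = 203150.

203150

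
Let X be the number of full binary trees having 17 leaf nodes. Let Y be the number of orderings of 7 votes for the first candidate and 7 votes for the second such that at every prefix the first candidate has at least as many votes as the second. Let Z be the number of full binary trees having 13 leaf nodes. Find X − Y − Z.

Full binary trees with 17 leaves have 17−1 = 16 internal nodes, so there are C_16 of them. So X = C_16 = 35357670.
Ballot sequences with n votes each where one side never trails are Dyck words, counted by C_n; here n = 7. So Y = C_7 = 429.
A full binary tree with L leaves has L−1 internal nodes and is counted by C_{L−1}; L = 13 gives C_12. So Z = C_12 = 208012.
X − Y − Z = 35357670 − 429 − 208012 = 35149229.

35149229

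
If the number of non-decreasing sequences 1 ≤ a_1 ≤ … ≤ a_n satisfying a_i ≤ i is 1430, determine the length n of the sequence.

8

Such sub-staircase sequences of length n are counted by C_n, and C_8 = 1430.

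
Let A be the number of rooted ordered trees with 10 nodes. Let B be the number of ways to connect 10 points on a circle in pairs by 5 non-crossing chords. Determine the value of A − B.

4820

A rooted plane tree on 10 nodes has 9 edges, and such trees are counted by C_9. So A = C_9 = 4862.
Non-crossing perfect matchings of 2n points on a circle are counted by C_n; with 10 points, n = 5. So B = C_5 = 42.
A − B = 4862 − 42 = 4820.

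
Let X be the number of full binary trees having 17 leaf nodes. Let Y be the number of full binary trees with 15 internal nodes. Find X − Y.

25662825

Full binary trees with 17 leaves have 17−1 = 16 internal nodes, so there are C_16 of them. So X = C_16 = 35357670.
The number of full binary trees on 15 internal nodes is the Catalan number C_15. So Y = C_15 = 9694845.
X − Y = 35357670 − 9694845 = 25662825.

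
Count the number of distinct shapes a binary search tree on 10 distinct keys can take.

16796

Binary trees (left/right distinguished) on n nodes are counted by C_n; here n = 10.
C_10 = C(20,10)/11 = 184756/11 = 16796.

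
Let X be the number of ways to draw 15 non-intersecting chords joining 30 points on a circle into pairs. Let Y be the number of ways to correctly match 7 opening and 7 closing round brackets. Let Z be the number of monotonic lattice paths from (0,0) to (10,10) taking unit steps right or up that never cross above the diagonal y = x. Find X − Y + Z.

9711212

Non-crossing perfect matchings of 2n points on a circle are counted by C_n; with 30 points, n = 15. So X = C_15 = 9694845.
With 7 pairs the number of balanced bracket strings is the Catalan number C_7. So Y = C_7 = 429.
Monotone paths in an n×n grid that stay weakly below the diagonal are counted by C_n; here n = 10. So Z = C_10 = 16796.
X − Y + Z = 9694845 − 429 + 16796 = 9711212.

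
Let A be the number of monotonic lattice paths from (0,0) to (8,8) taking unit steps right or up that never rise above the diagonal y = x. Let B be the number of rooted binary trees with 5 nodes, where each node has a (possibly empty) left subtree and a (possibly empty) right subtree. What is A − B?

1388

Sub-diagonal monotone paths from (0,0) to (8,8) biject with Dyck paths of semilength 8, giving C_8. So A = C_8 = 1430.
Rooted binary trees with 5 nodes (each child slot possibly empty) number C_5. So B = C_5 = 42.
A − B = 1430 − 42 = 1388.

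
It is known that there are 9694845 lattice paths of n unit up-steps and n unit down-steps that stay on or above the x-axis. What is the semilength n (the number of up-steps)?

Dyck paths of semilength n are counted by C_n; 9694845 = C_15.

15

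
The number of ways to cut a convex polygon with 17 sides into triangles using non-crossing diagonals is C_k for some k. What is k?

15

A convex 17-gon is triangulated into 15 triangles, and the number of such triangulations is the Catalan number C_{17−2} = C_15.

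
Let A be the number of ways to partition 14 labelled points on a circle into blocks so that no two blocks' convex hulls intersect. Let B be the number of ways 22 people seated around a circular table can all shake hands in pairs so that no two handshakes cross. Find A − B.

Non-crossing partitions of an n-element set are counted by C_n; here n = 14. So A = C_14 = 2674440.
With 22 = 2·11 people, non-crossing handshake pairings are non-crossing perfect matchings on a circle, counted by C_11. So B = C_11 = 58786.
A − B = 2674440 − 58786 = 2615654.

2615654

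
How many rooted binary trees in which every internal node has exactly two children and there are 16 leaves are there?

9694845

A full binary tree with L leaves has L−1 internal nodes and is counted by C_{L−1}; L = 16 gives C_15.
C_15 = C(30,15)/16 = 155117520/16 = 9694845.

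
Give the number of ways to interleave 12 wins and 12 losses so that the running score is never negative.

Reading a vote for the leader as '(' and for the other as ')' turns such a sequence into a balanced string of 12 pairs, so the count is C_12.
C_12 = 208012.

208012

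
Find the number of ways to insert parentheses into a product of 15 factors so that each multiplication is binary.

Parenthesizations of m factors correspond to full binary trees with m leaves, counted by C_{m−1}; m = 15 gives C_14.
C_14 = C_13 · 2(2·13+1)/(13+2) = 742900 · 54/15 = 2674440.

2674440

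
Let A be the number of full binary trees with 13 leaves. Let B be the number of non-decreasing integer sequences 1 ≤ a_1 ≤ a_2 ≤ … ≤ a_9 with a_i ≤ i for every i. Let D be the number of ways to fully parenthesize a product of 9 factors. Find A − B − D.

A full binary tree with L leaves has L−1 internal nodes and is counted by C_{L−1}; L = 13 gives C_12. So A = C_12 = 208012.
Weakly increasing sequences with a_i ≤ i biject with Dyck paths of semilength 9, so there are C_9. So B = C_9 = 4862.
Ways to associate a product of 9 factors correspond to binary trees on 9 leaves, so the count is C_8. So D = C_8 = 1430.
A − B − D = 208012 − 4862 − 1430 = 201720.

201720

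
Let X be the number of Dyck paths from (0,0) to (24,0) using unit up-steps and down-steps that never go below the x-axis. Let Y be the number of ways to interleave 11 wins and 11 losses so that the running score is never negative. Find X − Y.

Paths of 12 up- and 12 down-steps that never dip below the axis are Dyck paths; their count is C_12. So X = C_12 = 208012.
Reading a vote for the leader as '(' and for the other as ')' turns such a sequence into a balanced string of 11 pairs, so the count is C_11. So Y = C_11 = 58786.
X − Y = 208012 − 58786 = 149226.

149226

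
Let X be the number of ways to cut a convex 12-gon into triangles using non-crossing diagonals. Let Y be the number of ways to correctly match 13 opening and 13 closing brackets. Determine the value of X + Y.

A convex 12-gon is triangulated into 10 triangles, and the number of such triangulations is the Catalan number C_{12−2} = C_10. So X = C_10 = 16796.
Balanced strings of n pairs of brackets are counted by C_n; here n = 13. So Y = C_13 = 742900.
X + Y = 16796 + 742900 = 759696.

759696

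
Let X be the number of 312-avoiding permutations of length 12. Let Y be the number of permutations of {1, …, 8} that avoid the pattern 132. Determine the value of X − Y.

206582

Permutations of [n] avoiding any single length-3 pattern are counted by C_n; here n = 12. So X = C_12 = 208012.
For any fixed pattern of length 3, the pattern-avoiding permutations of [8] number C_8. So Y = C_8 = 1430.
X − Y = 208012 − 1430 = 206582.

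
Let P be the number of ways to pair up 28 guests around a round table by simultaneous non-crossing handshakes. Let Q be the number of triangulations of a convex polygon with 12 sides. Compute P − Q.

Non-crossing handshake pairings of 2n people are counted by C_n; 28 people gives n = 14. So P = C_14 = 2674440.
A convex 12-gon is triangulated into 10 triangles, and the number of such triangulations is the Catalan number C_{12−2} = C_10. So Q = C_10 = 16796.
P − Q = 2674440 − 16796 = 2657644.

2657644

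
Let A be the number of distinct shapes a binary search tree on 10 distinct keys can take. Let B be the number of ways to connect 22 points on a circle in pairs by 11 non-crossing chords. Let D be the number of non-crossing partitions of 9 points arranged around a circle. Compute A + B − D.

70720

Binary trees (left/right distinguished) on n nodes are counted by C_n; here n = 10. So A = C_10 = 16796.
Non-crossing perfect matchings of 2n points on a circle are counted by C_n; with 22 points, n = 11. So B = C_11 = 58786.
Non-crossing partitions of an n-element set are counted by C_n; here n = 9. So D = C_9 = 4862.
A + B − D = 16796 + 58786 − 4862 = 70720.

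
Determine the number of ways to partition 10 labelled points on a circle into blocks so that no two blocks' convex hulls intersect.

16796

Non-crossing partitions of an n-element set are counted by C_n; here n = 10.
C_10 = C(20,10)/11 = 184756/11 = 16796.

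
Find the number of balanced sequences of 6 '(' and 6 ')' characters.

Balanced strings of n pairs of brackets are counted by C_n; here n = 6.
C_6 = C(12,6)/7 = 924/7 = 132.

132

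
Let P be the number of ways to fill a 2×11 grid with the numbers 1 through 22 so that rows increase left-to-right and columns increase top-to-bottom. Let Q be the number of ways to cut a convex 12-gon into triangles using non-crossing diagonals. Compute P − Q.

41990

Standard Young tableaux of shape 2×n are counted by C_n; here n = 11. So P = C_11 = 58786.
A convex 12-gon is triangulated into 10 triangles, and the number of such triangulations is the Catalan number C_{12−2} = C_10. So Q = C_10 = 16796.
P − Q = 58786 − 16796 = 41990.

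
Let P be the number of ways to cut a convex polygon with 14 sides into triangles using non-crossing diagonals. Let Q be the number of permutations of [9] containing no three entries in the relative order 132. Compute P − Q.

203150

The number of triangulations of a 14-gon is the Catalan number C_12 (index = sides − 2). So P = C_12 = 208012.
Permutations of [n] avoiding any single length-3 pattern are counted by C_n; here n = 9. So Q = C_9 = 4862.
P − Q = 208012 − 4862 = 203150.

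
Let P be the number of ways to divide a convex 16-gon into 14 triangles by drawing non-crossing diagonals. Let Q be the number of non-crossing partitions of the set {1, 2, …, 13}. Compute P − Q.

1931540

Triangulations of a convex m-gon are counted by C_{m−2}; with m = 16 this is C_14. So P = C_14 = 2674440.
The non-crossing partitions of [13] form a lattice of size C_13. So Q = C_13 = 742900.
P − Q = 2674440 − 742900 = 1931540.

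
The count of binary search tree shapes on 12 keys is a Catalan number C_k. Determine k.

Rooted binary trees with 12 nodes (each child slot possibly empty) number C_12.

12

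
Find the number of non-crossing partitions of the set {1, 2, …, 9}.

4862

Non-crossing partitions of an n-element set are counted by C_n; here n = 9.
C_9 = 4862.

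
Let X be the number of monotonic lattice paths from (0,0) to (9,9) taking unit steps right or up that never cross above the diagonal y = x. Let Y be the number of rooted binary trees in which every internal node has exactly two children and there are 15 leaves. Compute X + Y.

Monotone paths in an n×n grid that stay weakly below the diagonal are counted by C_n; here n = 9. So X = C_9 = 4862.
Full binary trees with 15 leaves have 15−1 = 14 internal nodes, so there are C_14 of them. So Y = C_14 = 2674440.
X + Y = 4862 + 2674440 = 2679302.

2679302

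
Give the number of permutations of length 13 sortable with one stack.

742900

Stack-sortable permutations are exactly the 231-avoiding ones, counted by C_n; here n = 13.
C_13 = C(26,13)/14 = 10400600/14 = 742900.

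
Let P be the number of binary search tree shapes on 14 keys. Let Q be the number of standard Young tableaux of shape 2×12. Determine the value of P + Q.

2882452

There are C_n binary search tree shapes on n keys; with n = 14 that is C_14. So P = C_14 = 2674440.
By the hook-length formula (or a Dyck-path bijection), SYT of shape 2×12 number C_12. So Q = C_12 = 208012.
P + Q = 2674440 + 208012 = 2882452.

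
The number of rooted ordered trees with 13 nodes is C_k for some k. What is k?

Rooted ordered (plane) trees on m nodes have m−1 edges and are counted by C_{m−1}; m = 13 gives C_12.

12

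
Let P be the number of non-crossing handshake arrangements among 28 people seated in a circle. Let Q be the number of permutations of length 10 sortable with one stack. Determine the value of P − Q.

Non-crossing handshake pairings of 2n people are counted by C_n; 28 people gives n = 14. So P = C_14 = 2674440.
By Knuth's characterisation, the stack-sortable permutations of length 10 are the 231-avoiders, numbering C_10. So Q = C_10 = 16796.
P − Q = 2674440 − 16796 = 2657644.

2657644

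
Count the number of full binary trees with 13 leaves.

Full binary trees with 13 leaves have 13−1 = 12 internal nodes, so there are C_12 of them.
C_12 = C(24,12)/13 = 2704156/13 = 208012.

208012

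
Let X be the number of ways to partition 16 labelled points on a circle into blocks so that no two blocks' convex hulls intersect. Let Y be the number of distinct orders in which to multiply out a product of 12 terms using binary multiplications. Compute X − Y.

35298884

The non-crossing partitions of [16] form a lattice of size C_16. So X = C_16 = 35357670.
Parenthesizations of m factors correspond to full binary trees with m leaves, counted by C_{m−1}; m = 12 gives C_11. So Y = C_11 = 58786.
X − Y = 35357670 − 58786 = 35298884.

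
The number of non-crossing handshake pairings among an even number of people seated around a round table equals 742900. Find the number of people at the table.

Non-crossing handshake pairings of 2n people are counted by C_n, and C_13 = 742900.
So n = 13, and there are 2n = 26 people.

26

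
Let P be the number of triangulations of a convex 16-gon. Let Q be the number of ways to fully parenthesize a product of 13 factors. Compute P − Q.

2466428

A convex 16-gon is triangulated into 14 triangles, and the number of such triangulations is the Catalan number C_{16−2} = C_14. So P = C_14 = 2674440.
Parenthesizations of m factors correspond to full binary trees with m leaves, counted by C_{m−1}; m = 13 gives C_12. So Q = C_12 = 208012.
P − Q = 2674440 − 208012 = 2466428.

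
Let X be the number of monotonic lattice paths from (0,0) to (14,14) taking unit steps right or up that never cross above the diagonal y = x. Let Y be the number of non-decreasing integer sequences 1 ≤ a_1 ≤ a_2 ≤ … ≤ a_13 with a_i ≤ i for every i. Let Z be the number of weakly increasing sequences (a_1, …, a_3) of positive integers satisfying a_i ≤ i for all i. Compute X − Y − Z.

Sub-diagonal monotone paths from (0,0) to (14,14) biject with Dyck paths of semilength 14, giving C_14. So X = C_14 = 2674440.
Such sub-staircase sequences of length n are counted by C_n; here n = 13. So Y = C_13 = 742900.
Such sub-staircase sequences of length n are counted by C_n; here n = 3. So Z = C_3 = 5.
X − Y − Z = 2674440 − 742900 − 5 = 1931535.

1931535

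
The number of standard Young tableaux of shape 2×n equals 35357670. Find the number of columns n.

Standard Young tableaux of shape 2×n are counted by C_n. The Catalan number equal to 35357670 is C_16.

16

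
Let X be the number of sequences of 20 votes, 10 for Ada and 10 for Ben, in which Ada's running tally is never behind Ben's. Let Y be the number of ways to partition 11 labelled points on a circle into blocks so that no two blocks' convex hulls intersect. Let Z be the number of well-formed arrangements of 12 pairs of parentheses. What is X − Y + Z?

Ballot sequences with n votes each where one side never trails are Dyck words, counted by C_n; here n = 10. So X = C_10 = 16796.
The non-crossing partitions of [11] form a lattice of size C_11. So Y = C_11 = 58786.
With 12 pairs the number of balanced bracket strings is the Catalan number C_12. So Z = C_12 = 208012.
X − Y + Z = 16796 − 58786 + 208012 = 166022.

166022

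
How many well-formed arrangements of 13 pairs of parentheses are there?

742900

Balanced strings of n pairs of brackets are counted by C_n; here n = 13.
C_13 = C_12 · 2(2·12+1)/(12+2) = 208012 · 50/14 = 742900.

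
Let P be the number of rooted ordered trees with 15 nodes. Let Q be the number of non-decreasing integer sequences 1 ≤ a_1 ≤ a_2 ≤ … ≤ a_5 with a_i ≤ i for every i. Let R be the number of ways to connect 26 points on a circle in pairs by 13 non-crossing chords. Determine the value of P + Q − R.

A rooted plane tree on 15 nodes has 14 edges, and such trees are counted by C_14. So P = C_14 = 2674440.
Such sub-staircase sequences of length n are counted by C_n; here n = 5. So Q = C_5 = 42.
Pairing 26 circle points by 13 non-crossing chords gives C_13 matchings. So R = C_13 = 742900.
P + Q − R = 2674440 + 42 − 742900 = 1931582.

1931582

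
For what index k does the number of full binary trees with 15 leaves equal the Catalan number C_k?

14

A full binary tree with L leaves has L−1 internal nodes and is counted by C_{L−1}; L = 15 gives C_14.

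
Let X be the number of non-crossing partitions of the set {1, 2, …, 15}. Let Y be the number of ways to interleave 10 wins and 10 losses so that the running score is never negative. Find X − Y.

The non-crossing partitions of [15] form a lattice of size C_15. So X = C_15 = 9694845.
Ballot sequences with n votes each where one side never trails are Dyck words, counted by C_n; here n = 10. So Y = C_10 = 16796.
X − Y = 9694845 − 16796 = 9678049.

9678049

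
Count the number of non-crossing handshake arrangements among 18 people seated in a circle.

4862

With 18 = 2·9 people, non-crossing handshake pairings are non-crossing perfect matchings on a circle, counted by C_9.
C_9 = C(18,9)/10 = 48620/10 = 4862.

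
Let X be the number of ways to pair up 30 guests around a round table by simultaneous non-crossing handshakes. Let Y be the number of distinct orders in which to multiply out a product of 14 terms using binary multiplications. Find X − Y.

8951945

With 30 = 2·15 people, non-crossing handshake pairings are non-crossing perfect matchings on a circle, counted by C_15. So X = C_15 = 9694845.
Bracketing 14 factors into binary products is counted by C_{14−1} = C_13. So Y = C_13 = 742900.
X − Y = 9694845 − 742900 = 8951945.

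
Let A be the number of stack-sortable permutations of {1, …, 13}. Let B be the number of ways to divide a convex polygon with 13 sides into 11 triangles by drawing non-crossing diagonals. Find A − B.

684114

By Knuth's characterisation, the stack-sortable permutations of length 13 are the 231-avoiders, numbering C_13. So A = C_13 = 742900.
A convex 13-gon is triangulated into 11 triangles, and the number of such triangulations is the Catalan number C_{13−2} = C_11. So B = C_11 = 58786.
A − B = 742900 − 58786 = 684114.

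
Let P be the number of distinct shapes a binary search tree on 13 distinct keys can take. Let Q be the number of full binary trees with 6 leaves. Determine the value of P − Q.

742858

Binary trees (left/right distinguished) on n nodes are counted by C_n; here n = 13. So P = C_13 = 742900.
A full binary tree with L leaves has L−1 internal nodes and is counted by C_{L−1}; L = 6 gives C_5. So Q = C_5 = 42.
P − Q = 742900 − 42 = 742858.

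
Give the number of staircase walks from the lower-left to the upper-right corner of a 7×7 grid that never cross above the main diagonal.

Sub-diagonal monotone paths from (0,0) to (7,7) biject with Dyck paths of semilength 7, giving C_7.
C_7 = 429.

429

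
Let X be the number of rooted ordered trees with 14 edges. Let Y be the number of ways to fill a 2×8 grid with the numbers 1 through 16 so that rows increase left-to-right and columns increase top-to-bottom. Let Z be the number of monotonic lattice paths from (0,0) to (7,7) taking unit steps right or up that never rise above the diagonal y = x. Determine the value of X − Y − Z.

Rooted ordered trees with n edges are counted by C_n; here n = 14. So X = C_14 = 2674440.
Standard Young tableaux of shape 2×n are counted by C_n; here n = 8. So Y = C_8 = 1430.
Monotone paths in an n×n grid that stay weakly below the diagonal are counted by C_n; here n = 7. So Z = C_7 = 429.
X − Y − Z = 2674440 − 1430 − 429 = 2672581.

2672581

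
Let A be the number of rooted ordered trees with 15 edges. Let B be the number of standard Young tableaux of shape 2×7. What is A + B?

9695274

A rooted plane tree with 15 edges has 16 nodes, and the count is C_15. So A = C_15 = 9694845.
By the hook-length formula (or a Dyck-path bijection), SYT of shape 2×7 number C_7. So B = C_7 = 429.
A + B = 9694845 + 429 = 9695274.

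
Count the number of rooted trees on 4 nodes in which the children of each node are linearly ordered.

5

A rooted plane tree on 4 nodes has 3 edges, and such trees are counted by C_3.
C_3 = C(6,3)/4 = 20/4 = 5.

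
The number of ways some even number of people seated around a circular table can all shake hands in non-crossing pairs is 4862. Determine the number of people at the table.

18

Non-crossing handshake pairings of 2n people are counted by C_n; 4862 = C_9.
So n = 9, and there are 2n = 18 people.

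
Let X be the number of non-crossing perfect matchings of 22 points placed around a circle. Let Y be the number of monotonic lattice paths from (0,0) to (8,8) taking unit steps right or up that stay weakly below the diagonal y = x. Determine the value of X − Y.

57356

Non-crossing perfect matchings of 2n points on a circle are counted by C_n; with 22 points, n = 11. So X = C_11 = 58786.
Sub-diagonal monotone paths from (0,0) to (8,8) biject with Dyck paths of semilength 8, giving C_8. So Y = C_8 = 1430.
X − Y = 58786 − 1430 = 57356.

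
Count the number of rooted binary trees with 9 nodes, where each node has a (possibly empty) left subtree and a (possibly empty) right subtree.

4862

Binary trees (left/right distinguished) on n nodes are counted by C_n; here n = 9.
C_9 = C(18,9)/10 = 48620/10 = 4862.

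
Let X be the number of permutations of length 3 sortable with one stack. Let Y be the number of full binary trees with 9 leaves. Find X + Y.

Stack-sortable permutations are exactly the 231-avoiding ones, counted by C_n; here n = 3. So X = C_3 = 5.
A full binary tree with L leaves has L−1 internal nodes and is counted by C_{L−1}; L = 9 gives C_8. So Y = C_8 = 1430.
X + Y = 5 + 1430 = 1435.

1435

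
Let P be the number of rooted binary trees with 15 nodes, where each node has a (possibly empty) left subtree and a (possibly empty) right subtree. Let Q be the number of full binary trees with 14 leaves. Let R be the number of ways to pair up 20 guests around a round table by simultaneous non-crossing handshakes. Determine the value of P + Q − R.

10420949

Rooted binary trees with 15 nodes (each child slot possibly empty) number C_15. So P = C_15 = 9694845.
A full binary tree with L leaves has L−1 internal nodes and is counted by C_{L−1}; L = 14 gives C_13. So Q = C_13 = 742900.
Non-crossing handshake pairings of 2n people are counted by C_n; 20 people gives n = 10. So R = C_10 = 16796.
P + Q − R = 9694845 + 742900 − 16796 = 10420949.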